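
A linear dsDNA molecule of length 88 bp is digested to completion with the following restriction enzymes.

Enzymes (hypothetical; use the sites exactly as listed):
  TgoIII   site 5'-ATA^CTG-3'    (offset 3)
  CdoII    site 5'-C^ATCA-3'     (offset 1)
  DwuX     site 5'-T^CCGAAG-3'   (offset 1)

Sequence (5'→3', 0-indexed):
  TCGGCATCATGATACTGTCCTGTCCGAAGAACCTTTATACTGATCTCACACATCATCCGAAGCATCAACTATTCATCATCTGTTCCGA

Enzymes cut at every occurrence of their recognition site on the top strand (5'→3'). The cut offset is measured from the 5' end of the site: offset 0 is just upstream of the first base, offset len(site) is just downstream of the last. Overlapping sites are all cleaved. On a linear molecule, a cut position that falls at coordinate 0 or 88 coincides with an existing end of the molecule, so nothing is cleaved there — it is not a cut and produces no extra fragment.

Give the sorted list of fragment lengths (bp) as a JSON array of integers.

[5,5,7,9,9,11,12,14,16]

Per-enzyme occurrences:
  TgoIII (ATACTG, off=3): starts [11, 36] → cuts [14, 39]
  CdoII (CATCA, off=1): starts [4, 50, 62, 73] → cuts [5, 51, 63, 74]
  DwuX (TCCGAAG, off=1): starts [22, 55] → cuts [23, 56]

All cut coordinates (distinct, sorted): [5, 14, 23, 39, 51, 56, 63, 74]

Fragments:
  [0,5): 5 bp
  [5,14): 9 bp
  [14,23): 9 bp
  [23,39): 16 bp
  [39,51): 12 bp
  [51,56): 5 bp
  [56,63): 7 bp
  [63,74): 11 bp
  [74,88): 14 bp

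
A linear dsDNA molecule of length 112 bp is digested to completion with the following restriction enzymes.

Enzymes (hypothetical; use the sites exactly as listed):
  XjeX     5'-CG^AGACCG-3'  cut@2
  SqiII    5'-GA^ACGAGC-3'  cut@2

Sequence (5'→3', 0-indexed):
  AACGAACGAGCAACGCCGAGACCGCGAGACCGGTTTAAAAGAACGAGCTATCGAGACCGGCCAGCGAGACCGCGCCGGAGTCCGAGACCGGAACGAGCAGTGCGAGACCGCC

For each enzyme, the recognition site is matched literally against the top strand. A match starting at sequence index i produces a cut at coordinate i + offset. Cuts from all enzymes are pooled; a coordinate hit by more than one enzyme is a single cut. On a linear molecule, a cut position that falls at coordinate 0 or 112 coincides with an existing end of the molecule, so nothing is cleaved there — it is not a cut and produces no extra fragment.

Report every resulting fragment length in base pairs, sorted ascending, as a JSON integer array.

Per-enzyme occurrences:
  XjeX (CGAGACCG, off=2): starts [16, 24, 51, 64, 82, 102] → cuts [18, 26, 53, 66, 84, 104]
  SqiII (GAACGAGC, off=2): starts [3, 40, 90] → cuts [5, 42, 92]

All cut coordinates (distinct, sorted): [5, 18, 26, 42, 53, 66, 84, 92, 104]

Fragments:
  [0,5): 5 bp
  [5,18): 13 bp
  [18,26): 8 bp
  [26,42): 16 bp
  [42,53): 11 bp
  [53,66): 13 bp
  [66,84): 18 bp
  [84,92): 8 bp
  [92,104): 12 bp
  [104,112): 8 bp

[5,8,8,8,11,12,13,13,16,18]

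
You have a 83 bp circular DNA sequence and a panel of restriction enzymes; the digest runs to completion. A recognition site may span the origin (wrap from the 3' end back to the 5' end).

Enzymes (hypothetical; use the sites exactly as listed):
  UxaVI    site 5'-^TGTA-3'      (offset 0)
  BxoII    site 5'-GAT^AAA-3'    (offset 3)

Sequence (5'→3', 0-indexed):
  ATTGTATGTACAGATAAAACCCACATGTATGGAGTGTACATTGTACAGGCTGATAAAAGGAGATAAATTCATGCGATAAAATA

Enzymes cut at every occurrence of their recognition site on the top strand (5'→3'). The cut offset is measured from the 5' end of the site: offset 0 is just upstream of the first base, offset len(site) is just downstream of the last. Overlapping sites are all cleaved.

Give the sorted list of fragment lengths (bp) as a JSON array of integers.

[4,7,8,9,9,10,10,13,13]

Per-enzyme occurrences:
  UxaVI (TGTA, off=0): starts [2, 6, 25, 34, 41] → cuts [2, 6, 25, 34, 41]
  BxoII (GATAAA, off=3): starts [12, 51, 61, 74] → cuts [15, 54, 64, 77]

Pooled cuts: [2, 6, 15, 25, 34, 41, 54, 64, 77]

Fragment lengths:
  2→6: 4 bp
  6→15: 9 bp
  15→25: 10 bp
  25→34: 9 bp
  34→41: 7 bp
  41→54: 13 bp
  54→64: 10 bp
  64→77: 13 bp
  77→2 (wrap): 83-77+2 = 8 bp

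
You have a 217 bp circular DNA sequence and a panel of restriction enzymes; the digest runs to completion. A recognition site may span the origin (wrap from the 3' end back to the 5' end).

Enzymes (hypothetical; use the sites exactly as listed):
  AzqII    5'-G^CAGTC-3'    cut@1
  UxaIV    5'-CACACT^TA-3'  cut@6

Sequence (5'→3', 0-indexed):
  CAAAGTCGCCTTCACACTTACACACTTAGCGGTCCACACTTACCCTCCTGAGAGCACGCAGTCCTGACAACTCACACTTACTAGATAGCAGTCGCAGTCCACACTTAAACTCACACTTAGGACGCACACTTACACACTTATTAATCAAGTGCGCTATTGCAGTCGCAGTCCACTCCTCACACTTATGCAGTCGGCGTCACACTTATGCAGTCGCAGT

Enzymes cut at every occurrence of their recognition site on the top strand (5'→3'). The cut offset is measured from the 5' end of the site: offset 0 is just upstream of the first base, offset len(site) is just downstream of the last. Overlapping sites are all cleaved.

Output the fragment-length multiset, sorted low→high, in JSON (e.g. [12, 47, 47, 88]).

[4,4,6,6,6,8,8,10,11,12,13,14,16,18,18,20,21,22]

Site scan:
  AzqII (GCAGTC, off=1): starts [57, 87, 93, 158, 164, 186, 206, 212] → cuts [58, 88, 94, 159, 165, 187, 207, 213]
  UxaIV (CACACTTA, off=6): starts [12, 20, 34, 72, 99, 111, 124, 132, 177, 197] → cuts [18, 26, 40, 78, 105, 117, 130, 138, 183, 203]

Pooled cuts: [18, 26, 40, 58, 78, 88, 94, 105, 117, 130, 138, 159, 165, 183, 187, 203, 207, 213]

Fragment lengths:
  18→26: 8 bp
  26→40: 14 bp
  40→58: 18 bp
  58→78: 20 bp
  78→88: 10 bp
  88→94: 6 bp
  94→105: 11 bp
  105→117: 12 bp
  117→130: 13 bp
  130→138: 8 bp
  138→159: 21 bp
  159→165: 6 bp
  165→183: 18 bp
  183→187: 4 bp
  187→203: 16 bp
  203→207: 4 bp
  207→213: 6 bp
  213→18 (wrap): 217-213+18 = 22 bp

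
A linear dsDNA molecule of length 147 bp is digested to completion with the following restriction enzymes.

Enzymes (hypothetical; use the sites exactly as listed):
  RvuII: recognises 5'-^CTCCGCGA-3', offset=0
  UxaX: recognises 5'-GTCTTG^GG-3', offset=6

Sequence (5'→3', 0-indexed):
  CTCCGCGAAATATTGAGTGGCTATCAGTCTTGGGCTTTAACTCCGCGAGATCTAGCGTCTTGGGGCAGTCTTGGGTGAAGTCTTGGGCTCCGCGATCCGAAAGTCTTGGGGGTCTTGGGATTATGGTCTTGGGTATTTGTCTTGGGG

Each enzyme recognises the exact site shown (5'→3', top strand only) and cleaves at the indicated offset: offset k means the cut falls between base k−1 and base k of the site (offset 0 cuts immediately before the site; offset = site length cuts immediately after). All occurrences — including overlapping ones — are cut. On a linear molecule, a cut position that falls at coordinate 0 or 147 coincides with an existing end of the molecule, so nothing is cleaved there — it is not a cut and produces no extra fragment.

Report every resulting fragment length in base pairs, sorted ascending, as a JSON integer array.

Site scan:
  RvuII (CTCCGCGA, off=0): starts [0, 40, 87] → cuts [40, 87] (position 0 is a terminus of the linear molecule — no cut)
  UxaX (GTCTTGGG, off=6): starts [26, 56, 67, 79, 102, 111, 125, 138] → cuts [32, 62, 73, 85, 108, 117, 131, 144]

Pooled cuts: [32, 40, 62, 73, 85, 87, 108, 117, 131, 144]

Fragments:
  [0,32): 32 bp
  [32,40): 8 bp
  [40,62): 22 bp
  [62,73): 11 bp
  [73,85): 12 bp
  [85,87): 2 bp
  [87,108): 21 bp
  [108,117): 9 bp
  [117,131): 14 bp
  [131,144): 13 bp
  [144,147): 3 bp

[2,3,8,9,11,12,13,14,21,22,32]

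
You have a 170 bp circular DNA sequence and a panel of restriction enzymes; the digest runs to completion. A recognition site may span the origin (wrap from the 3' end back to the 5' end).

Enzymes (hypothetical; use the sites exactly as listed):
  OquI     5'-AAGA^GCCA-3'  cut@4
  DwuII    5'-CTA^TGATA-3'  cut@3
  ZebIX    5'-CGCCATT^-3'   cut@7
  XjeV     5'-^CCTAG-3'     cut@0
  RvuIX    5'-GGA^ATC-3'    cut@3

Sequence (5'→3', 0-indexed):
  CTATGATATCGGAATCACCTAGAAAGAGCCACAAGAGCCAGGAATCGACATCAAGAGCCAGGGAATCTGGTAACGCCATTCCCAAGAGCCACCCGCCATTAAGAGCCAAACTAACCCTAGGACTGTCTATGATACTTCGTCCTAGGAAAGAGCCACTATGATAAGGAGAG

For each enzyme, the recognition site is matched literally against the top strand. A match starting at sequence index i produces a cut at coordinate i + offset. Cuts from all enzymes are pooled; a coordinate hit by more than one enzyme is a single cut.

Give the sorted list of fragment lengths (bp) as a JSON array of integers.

[4,4,7,7,7,8,9,10,10,11,11,11,13,13,14,15,16]

Scan for sites:
  OquI AAGAGCCA/4: at [23, 32, 52, 83, 100, 147] ⇒ [27, 36, 56, 87, 104, 151]
  DwuII CTATGATA/3: at [0, 126, 155] ⇒ [3, 129, 158]
  ZebIX CGCCATT/7: at [73, 93] ⇒ [80, 100]
  XjeV CCTAG/0: at [17, 115, 140] ⇒ [17, 115, 140]
  RvuIX GGAATC/3: at [10, 40, 61] ⇒ [13, 43, 64]

All cut coordinates (distinct, sorted): [3, 13, 17, 27, 36, 43, 56, 64, 80, 87, 100, 104, 115, 129, 140, 151, 158]

Fragments:
  3→13: 10 bp
  13→17: 4 bp
  17→27: 10 bp
  27→36: 9 bp
  36→43: 7 bp
  43→56: 13 bp
  56→64: 8 bp
  64→80: 16 bp
  80→87: 7 bp
  87→100: 13 bp
  100→104: 4 bp
  104→115: 11 bp
  115→129: 14 bp
  129→140: 11 bp
  140→151: 11 bp
  151→158: 7 bp
  158→3 (wrap): 170-158+3 = 15 bp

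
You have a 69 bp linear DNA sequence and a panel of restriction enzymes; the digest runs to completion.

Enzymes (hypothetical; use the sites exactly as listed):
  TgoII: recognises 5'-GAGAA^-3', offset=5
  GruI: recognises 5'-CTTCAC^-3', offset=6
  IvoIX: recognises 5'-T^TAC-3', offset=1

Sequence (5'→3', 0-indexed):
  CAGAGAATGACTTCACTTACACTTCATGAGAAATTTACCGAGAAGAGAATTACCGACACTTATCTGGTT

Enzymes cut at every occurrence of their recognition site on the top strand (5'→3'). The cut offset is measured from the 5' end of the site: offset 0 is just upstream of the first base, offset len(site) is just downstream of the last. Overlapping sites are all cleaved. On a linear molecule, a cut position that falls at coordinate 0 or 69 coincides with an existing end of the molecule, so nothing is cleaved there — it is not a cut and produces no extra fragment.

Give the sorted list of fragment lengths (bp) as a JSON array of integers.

[1,1,3,5,7,9,9,15,19]

Per-enzyme occurrences:
  TgoII (GAGAA, off=5): starts [2, 27, 39, 44] → cuts [7, 32, 44, 49]
  GruI (CTTCAC, off=6): starts [10] → cuts [16]
  IvoIX (TTAC, off=1): starts [16, 34, 49] → cuts [17, 35, 50]

Pooled cuts: [7, 16, 17, 32, 35, 44, 49, 50]

Fragments:
  [0,7): 7 bp
  [7,16): 9 bp
  [16,17): 1 bp
  [17,32): 15 bp
  [32,35): 3 bp
  [35,44): 9 bp
  [44,49): 5 bp
  [49,50): 1 bp
  [50,69): 19 bp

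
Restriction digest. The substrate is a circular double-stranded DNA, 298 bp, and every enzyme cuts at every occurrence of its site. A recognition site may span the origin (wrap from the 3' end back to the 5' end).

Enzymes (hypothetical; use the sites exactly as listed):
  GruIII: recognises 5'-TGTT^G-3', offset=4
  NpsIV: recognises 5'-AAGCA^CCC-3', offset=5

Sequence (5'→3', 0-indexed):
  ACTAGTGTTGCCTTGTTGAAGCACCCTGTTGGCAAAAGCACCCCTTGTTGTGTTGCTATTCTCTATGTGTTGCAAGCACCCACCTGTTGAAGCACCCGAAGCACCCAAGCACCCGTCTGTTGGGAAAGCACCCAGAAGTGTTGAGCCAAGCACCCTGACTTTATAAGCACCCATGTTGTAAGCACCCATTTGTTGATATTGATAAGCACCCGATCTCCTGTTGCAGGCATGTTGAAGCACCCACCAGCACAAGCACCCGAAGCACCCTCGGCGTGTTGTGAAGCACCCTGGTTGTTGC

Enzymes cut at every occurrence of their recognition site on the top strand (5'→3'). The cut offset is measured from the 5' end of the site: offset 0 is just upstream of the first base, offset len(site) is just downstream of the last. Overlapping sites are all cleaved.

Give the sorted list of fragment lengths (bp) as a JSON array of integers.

[5,6,6,6,7,7,7,8,8,8,8,9,9,9,9,10,10,10,10,10,11,11,11,12,13,14,14,16,17,17]

Scan for sites:
  GruIII (TGTTG, off=4): starts [5, 13, 26, 45, 50, 67, 84, 117, 138, 173, 190, 218, 229, 273, 292] → cuts [9, 17, 30, 49, 54, 71, 88, 121, 142, 177, 194, 222, 233, 277, 296]
  NpsIV (AAGCACCC, off=5): starts [18, 35, 73, 89, 98, 106, 125, 147, 164, 179, 203, 234, 250, 259, 280] → cuts [23, 40, 78, 94, 103, 111, 130, 152, 169, 184, 208, 239, 255, 264, 285]

Pooled cuts: [9, 17, 23, 30, 40, 49, 54, 71, 78, 88, 94, 103, 111, 121, 130, 142, 152, 169, 177, 184, 194, 208, 222, 233, 239, 255, 264, 277, 285, 296]

Fragments:
  9→17: 8 bp
  17→23: 6 bp
  23→30: 7 bp
  30→40: 10 bp
  40→49: 9 bp
  49→54: 5 bp
  54→71: 17 bp
  71→78: 7 bp
  78→88: 10 bp
  88→94: 6 bp
  94→103: 9 bp
  103→111: 8 bp
  111→121: 10 bp
  121→130: 9 bp
  130→142: 12 bp
  142→152: 10 bp
  152→169: 17 bp
  169→177: 8 bp
  177→184: 7 bp
  184→194: 10 bp
  194→208: 14 bp
  208→222: 14 bp
  222→233: 11 bp
  233→239: 6 bp
  239→255: 16 bp
  255→264: 9 bp
  264→277: 13 bp
  277→285: 8 bp
  285→296: 11 bp
  296→9 (wrap): 298-296+9 = 11 bp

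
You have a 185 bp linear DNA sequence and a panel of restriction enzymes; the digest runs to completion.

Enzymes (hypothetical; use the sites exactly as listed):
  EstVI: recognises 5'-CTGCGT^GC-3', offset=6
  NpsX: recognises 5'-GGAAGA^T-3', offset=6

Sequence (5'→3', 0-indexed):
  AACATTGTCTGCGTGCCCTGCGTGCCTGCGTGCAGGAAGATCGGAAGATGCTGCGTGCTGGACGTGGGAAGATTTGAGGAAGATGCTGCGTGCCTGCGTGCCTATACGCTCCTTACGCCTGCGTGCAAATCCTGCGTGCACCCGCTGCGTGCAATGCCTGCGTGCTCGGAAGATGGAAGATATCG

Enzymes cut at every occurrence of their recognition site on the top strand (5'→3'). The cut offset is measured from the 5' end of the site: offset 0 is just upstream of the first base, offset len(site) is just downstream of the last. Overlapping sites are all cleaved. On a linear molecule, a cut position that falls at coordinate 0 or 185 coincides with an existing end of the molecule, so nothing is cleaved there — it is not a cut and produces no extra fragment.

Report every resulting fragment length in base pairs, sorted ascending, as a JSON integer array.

Site scan:
  EstVI CTGCGTGC/6: at [8, 17, 25, 50, 85, 93, 118, 131, 144, 157] ⇒ [14, 23, 31, 56, 91, 99, 124, 137, 150, 163]
  NpsX GGAAGAT/6: at [34, 42, 66, 77, 167, 174] ⇒ [40, 48, 72, 83, 173, 180]

Pooled cuts: [14, 23, 31, 40, 48, 56, 72, 83, 91, 99, 124, 137, 150, 163, 173, 180]

Fragments:
  [0,14): 14 bp
  [14,23): 9 bp
  [23,31): 8 bp
  [31,40): 9 bp
  [40,48): 8 bp
  [48,56): 8 bp
  [56,72): 16 bp
  [72,83): 11 bp
  [83,91): 8 bp
  [91,99): 8 bp
  [99,124): 25 bp
  [124,137): 13 bp
  [137,150): 13 bp
  [150,163): 13 bp
  [163,173): 10 bp
  [173,180): 7 bp
  [180,185): 5 bp

[5,7,8,8,8,8,8,9,9,10,11,13,13,13,14,16,25]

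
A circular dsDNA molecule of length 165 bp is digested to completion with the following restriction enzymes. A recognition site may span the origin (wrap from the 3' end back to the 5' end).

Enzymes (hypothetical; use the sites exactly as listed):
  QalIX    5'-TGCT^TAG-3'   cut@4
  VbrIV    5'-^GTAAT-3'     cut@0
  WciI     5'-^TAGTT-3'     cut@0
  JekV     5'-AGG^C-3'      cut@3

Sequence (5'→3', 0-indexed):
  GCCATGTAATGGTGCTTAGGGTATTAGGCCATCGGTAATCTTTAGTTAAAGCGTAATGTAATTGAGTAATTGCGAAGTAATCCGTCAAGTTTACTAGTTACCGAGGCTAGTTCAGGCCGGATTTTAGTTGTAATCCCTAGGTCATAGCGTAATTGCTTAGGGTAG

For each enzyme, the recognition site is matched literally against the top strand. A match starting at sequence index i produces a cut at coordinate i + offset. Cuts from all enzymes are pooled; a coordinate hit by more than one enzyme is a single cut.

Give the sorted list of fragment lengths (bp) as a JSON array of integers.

[1,4,5,5,6,8,8,8,9,9,9,10,11,11,12,12,18,19]

Scan for sites:
  QalIX (TGCTTAG, off=4): starts [12, 153] → cuts [16, 157]
  VbrIV (GTAAT, off=0): starts [5, 34, 52, 57, 65, 76, 129, 148] → cuts [5, 34, 52, 57, 65, 76, 129, 148]
  WciI (TAGTT, off=0): starts [42, 94, 107, 124] → cuts [42, 94, 107, 124]
  JekV (AGGC, off=3): starts [25, 103, 113, 163] → cuts [1, 28, 106, 116]

All cut coordinates (distinct, sorted): [1, 5, 16, 28, 34, 42, 52, 57, 65, 76, 94, 106, 107, 116, 124, 129, 148, 157]

Fragment lengths:
  1→5: 4 bp
  5→16: 11 bp
  16→28: 12 bp
  28→34: 6 bp
  34→42: 8 bp
  42→52: 10 bp
  52→57: 5 bp
  57→65: 8 bp
  65→76: 11 bp
  76→94: 18 bp
  94→106: 12 bp
  106→107: 1 bp
  107→116: 9 bp
  116→124: 8 bp
  124→129: 5 bp
  129→148: 19 bp
  148→157: 9 bp
  157→1 (wrap): 165-157+1 = 9 bp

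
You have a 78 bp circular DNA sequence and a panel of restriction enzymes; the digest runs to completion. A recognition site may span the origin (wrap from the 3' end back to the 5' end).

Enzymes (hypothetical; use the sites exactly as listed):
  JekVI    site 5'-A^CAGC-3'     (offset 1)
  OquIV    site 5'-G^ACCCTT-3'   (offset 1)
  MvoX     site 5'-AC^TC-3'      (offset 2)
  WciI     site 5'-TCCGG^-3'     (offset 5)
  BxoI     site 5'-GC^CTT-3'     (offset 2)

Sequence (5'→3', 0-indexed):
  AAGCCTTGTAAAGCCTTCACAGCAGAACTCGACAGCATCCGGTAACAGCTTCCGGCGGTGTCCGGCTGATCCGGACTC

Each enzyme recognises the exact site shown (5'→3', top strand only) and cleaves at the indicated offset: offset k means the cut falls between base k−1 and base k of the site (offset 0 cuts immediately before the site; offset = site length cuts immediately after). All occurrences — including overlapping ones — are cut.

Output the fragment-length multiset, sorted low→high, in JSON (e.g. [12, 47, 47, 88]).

[2,3,4,5,6,9,9,10,10,10,10]

Per-enzyme occurrences:
  JekVI (ACAGC, off=1): starts [18, 31, 44] → cuts [19, 32, 45]
  OquIV (GACCCTT, off=1): no sites
  MvoX (ACTC, off=2): starts [26, 74] → cuts [28, 76]
  WciI (TCCGG, off=5): starts [37, 50, 60, 69] → cuts [42, 55, 65, 74]
  BxoI (GCCTT, off=2): starts [2, 12] → cuts [4, 14]

All cut coordinates (distinct, sorted): [4, 14, 19, 28, 32, 42, 45, 55, 65, 74, 76]

Fragment lengths:
  4→14: 10 bp
  14→19: 5 bp
  19→28: 9 bp
  28→32: 4 bp
  32→42: 10 bp
  42→45: 3 bp
  45→55: 10 bp
  55→65: 10 bp
  65→74: 9 bp
  74→76: 2 bp
  76→4 (wrap): 78-76+4 = 6 bp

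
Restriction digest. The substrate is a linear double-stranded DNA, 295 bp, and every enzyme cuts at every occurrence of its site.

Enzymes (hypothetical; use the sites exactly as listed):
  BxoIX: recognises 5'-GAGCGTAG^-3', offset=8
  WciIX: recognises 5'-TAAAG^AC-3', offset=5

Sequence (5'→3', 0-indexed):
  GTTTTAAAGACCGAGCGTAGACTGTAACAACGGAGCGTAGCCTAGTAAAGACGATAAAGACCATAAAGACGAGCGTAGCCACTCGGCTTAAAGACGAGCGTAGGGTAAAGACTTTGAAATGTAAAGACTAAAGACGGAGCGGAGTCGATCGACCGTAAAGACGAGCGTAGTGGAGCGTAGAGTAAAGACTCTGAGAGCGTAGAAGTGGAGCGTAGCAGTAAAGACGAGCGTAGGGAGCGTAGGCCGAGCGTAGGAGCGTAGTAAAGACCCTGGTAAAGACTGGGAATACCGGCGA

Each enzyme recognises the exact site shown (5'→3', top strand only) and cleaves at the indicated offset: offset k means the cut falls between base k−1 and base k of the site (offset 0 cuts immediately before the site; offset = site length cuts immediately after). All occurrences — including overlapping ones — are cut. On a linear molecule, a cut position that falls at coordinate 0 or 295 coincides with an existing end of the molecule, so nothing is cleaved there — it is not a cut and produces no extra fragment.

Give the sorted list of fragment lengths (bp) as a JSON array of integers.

[5,7,7,7,8,8,9,9,9,9,10,10,10,10,10,10,11,11,12,13,15,15,16,17,20,27]

Scan for sites:
  BxoIX (GAGCGTAG, off=8): starts [12, 32, 70, 95, 162, 172, 194, 207, 225, 234, 245, 253] → cuts [20, 40, 78, 103, 170, 180, 202, 215, 233, 242, 253, 261]
  WciIX (TAAAGAC, off=5): starts [4, 45, 54, 63, 88, 105, 121, 128, 155, 182, 218, 261, 273] → cuts [9, 50, 59, 68, 93, 110, 126, 133, 160, 187, 223, 266, 278]

All cut coordinates (distinct, sorted): [9, 20, 40, 50, 59, 68, 78, 93, 103, 110, 126, 133, 160, 170, 180, 187, 202, 215, 223, 233, 242, 253, 261, 266, 278]

Fragments:
  [0,9): 9 bp
  [9,20): 11 bp
  [20,40): 20 bp
  [40,50): 10 bp
  [50,59): 9 bp
  [59,68): 9 bp
  [68,78): 10 bp
  [78,93): 15 bp
  [93,103): 10 bp
  [103,110): 7 bp
  [110,126): 16 bp
  [126,133): 7 bp
  [133,160): 27 bp
  [160,170): 10 bp
  [170,180): 10 bp
  [180,187): 7 bp
  [187,202): 15 bp
  [202,215): 13 bp
  [215,223): 8 bp
  [223,233): 10 bp
  [233,242): 9 bp
  [242,253): 11 bp
  [253,261): 8 bp
  [261,266): 5 bp
  [266,278): 12 bp
  [278,295): 17 bp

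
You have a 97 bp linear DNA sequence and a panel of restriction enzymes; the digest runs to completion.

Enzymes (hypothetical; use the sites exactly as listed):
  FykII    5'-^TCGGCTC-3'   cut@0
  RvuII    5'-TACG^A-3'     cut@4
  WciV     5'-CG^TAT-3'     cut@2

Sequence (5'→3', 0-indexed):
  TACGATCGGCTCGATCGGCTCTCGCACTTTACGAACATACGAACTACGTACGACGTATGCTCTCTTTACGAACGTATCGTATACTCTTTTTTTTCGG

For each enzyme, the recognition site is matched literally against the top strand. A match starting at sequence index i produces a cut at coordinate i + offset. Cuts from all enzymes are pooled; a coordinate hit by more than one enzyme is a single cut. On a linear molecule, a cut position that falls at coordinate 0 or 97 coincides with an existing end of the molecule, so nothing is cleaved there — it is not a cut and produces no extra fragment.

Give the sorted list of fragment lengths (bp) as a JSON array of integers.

Scan for sites:
  FykII (TCGGCTC, off=0): starts [5, 14] → cuts [5, 14]
  RvuII (TACGA, off=4): starts [0, 29, 37, 48, 66] → cuts [4, 33, 41, 52, 70]
  WciV (CGTAT, off=2): starts [53, 72, 77] → cuts [55, 74, 79]

All cut coordinates (distinct, sorted): [4, 5, 14, 33, 41, 52, 55, 70, 74, 79]

Fragments:
  [0,4): 4 bp
  [4,5): 1 bp
  [5,14): 9 bp
  [14,33): 19 bp
  [33,41): 8 bp
  [41,52): 11 bp
  [52,55): 3 bp
  [55,70): 15 bp
  [70,74): 4 bp
  [74,79): 5 bp
  [79,97): 18 bp

[1,3,4,4,5,8,9,11,15,18,19]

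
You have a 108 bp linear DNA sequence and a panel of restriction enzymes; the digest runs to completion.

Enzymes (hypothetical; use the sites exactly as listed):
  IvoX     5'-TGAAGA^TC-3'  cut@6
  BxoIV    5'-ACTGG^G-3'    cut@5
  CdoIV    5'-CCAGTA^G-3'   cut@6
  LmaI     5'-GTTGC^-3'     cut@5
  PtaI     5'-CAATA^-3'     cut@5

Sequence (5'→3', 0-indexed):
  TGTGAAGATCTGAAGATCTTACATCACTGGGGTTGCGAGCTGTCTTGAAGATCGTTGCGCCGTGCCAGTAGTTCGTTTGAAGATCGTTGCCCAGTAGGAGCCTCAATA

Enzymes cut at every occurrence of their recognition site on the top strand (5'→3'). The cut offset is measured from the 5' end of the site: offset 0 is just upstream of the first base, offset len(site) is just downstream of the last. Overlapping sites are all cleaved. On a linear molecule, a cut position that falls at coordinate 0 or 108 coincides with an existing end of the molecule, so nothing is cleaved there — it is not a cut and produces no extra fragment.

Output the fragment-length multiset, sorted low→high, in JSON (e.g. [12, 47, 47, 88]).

[6,6,7,7,8,8,12,12,13,14,15]

Scan for sites:
  IvoX TGAAGATC/6: at [2, 10, 45, 77] ⇒ [8, 16, 51, 83]
  BxoIV ACTGGG/5: at [25] ⇒ [30]
  CdoIV CCAGTAG/6: at [64, 90] ⇒ [70, 96]
  LmaI GTTGC/5: at [31, 53, 85] ⇒ [36, 58, 90]
  PtaI CAATA/5: at [103] ⇒ [] (position 108 is a terminus of the linear molecule — no cut)

Pooled cuts: [8, 16, 30, 36, 51, 58, 70, 83, 90, 96]

Fragments:
  [0,8): 8 bp
  [8,16): 8 bp
  [16,30): 14 bp
  [30,36): 6 bp
  [36,51): 15 bp
  [51,58): 7 bp
  [58,70): 12 bp
  [70,83): 13 bp
  [83,90): 7 bp
  [90,96): 6 bp
  [96,108): 12 bp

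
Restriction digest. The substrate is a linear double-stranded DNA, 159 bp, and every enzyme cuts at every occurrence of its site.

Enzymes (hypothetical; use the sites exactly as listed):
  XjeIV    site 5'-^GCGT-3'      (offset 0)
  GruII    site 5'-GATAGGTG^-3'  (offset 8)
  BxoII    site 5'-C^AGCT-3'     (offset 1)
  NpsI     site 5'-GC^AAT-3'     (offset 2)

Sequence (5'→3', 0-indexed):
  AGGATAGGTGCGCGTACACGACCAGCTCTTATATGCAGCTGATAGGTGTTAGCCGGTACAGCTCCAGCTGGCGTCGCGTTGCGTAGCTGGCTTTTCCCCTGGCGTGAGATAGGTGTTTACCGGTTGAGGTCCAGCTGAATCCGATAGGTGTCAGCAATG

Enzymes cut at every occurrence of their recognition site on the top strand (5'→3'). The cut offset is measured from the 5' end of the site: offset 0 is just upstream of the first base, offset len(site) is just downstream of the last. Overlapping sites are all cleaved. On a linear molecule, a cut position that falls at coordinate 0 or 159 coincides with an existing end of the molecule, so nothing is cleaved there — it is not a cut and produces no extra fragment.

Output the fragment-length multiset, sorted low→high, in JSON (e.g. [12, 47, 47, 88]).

Per-enzyme occurrences:
  XjeIV GCGT/0: at [11, 70, 75, 80, 101] ⇒ [11, 70, 75, 80, 101]
  GruII GATAGGTG/8: at [2, 40, 107, 142] ⇒ [10, 48, 115, 150]
  BxoII CAGCT/1: at [22, 35, 58, 64, 131] ⇒ [23, 36, 59, 65, 132]
  NpsI GCAAT/2: at [153] ⇒ [155]

Pooled cuts: [10, 11, 23, 36, 48, 59, 65, 70, 75, 80, 101, 115, 132, 150, 155]

Fragment lengths:
  [0,10): 10 bp
  [10,11): 1 bp
  [11,23): 12 bp
  [23,36): 13 bp
  [36,48): 12 bp
  [48,59): 11 bp
  [59,65): 6 bp
  [65,70): 5 bp
  [70,75): 5 bp
  [75,80): 5 bp
  [80,101): 21 bp
  [101,115): 14 bp
  [115,132): 17 bp
  [132,150): 18 bp
  [150,155): 5 bp
  [155,159): 4 bp

[1,4,5,5,5,5,6,10,11,12,12,13,14,17,18,21]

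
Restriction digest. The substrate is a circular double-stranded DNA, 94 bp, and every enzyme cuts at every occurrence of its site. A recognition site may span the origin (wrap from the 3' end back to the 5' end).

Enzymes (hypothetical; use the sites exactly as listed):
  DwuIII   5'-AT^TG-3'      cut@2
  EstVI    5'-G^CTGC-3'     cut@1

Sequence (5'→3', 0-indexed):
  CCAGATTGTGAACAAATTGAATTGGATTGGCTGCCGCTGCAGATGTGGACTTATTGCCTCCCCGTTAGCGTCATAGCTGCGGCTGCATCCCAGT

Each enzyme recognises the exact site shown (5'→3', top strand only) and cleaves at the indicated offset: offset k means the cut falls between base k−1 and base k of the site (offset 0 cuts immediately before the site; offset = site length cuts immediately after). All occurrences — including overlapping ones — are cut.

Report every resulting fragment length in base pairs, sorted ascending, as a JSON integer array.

Per-enzyme occurrences:
  DwuIII ATTG/2: at [4, 15, 20, 25, 52] ⇒ [6, 17, 22, 27, 54]
  EstVI GCTGC/1: at [29, 35, 75, 81] ⇒ [30, 36, 76, 82]

All cut coordinates (distinct, sorted): [6, 17, 22, 27, 30, 36, 54, 76, 82]

Fragments:
  6→17: 11 bp
  17→22: 5 bp
  22→27: 5 bp
  27→30: 3 bp
  30→36: 6 bp
  36→54: 18 bp
  54→76: 22 bp
  76→82: 6 bp
  82→6 (wrap): 94-82+6 = 18 bp

[3,5,5,6,6,11,18,18,22]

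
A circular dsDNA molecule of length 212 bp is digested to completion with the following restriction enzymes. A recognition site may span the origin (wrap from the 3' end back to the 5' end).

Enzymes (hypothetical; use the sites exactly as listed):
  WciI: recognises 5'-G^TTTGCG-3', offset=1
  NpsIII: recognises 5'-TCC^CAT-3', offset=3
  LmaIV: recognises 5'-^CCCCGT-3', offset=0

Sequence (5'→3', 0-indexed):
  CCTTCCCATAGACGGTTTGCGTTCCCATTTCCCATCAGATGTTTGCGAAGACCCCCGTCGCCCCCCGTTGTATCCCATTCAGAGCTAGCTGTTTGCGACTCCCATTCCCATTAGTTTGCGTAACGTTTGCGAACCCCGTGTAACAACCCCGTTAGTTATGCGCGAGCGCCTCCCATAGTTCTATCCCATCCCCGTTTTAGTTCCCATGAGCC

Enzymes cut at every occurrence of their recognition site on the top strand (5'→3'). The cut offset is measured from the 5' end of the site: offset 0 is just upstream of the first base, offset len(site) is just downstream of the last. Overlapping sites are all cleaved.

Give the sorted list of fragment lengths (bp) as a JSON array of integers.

Per-enzyme occurrences:
  WciI GTTTGCG/1: at [14, 40, 90, 113, 124] ⇒ [15, 41, 91, 114, 125]
  NpsIII TCCCAT/3: at [3, 22, 29, 72, 99, 105, 170, 183, 201] ⇒ [6, 25, 32, 75, 102, 108, 173, 186, 204]
  LmaIV CCCCGT/0: at [52, 62, 133, 146, 189] ⇒ [52, 62, 133, 146, 189]

Pooled cuts: [6, 15, 25, 32, 41, 52, 62, 75, 91, 102, 108, 114, 125, 133, 146, 173, 186, 189, 204]

Fragments:
  6→15: 9 bp
  15→25: 10 bp
  25→32: 7 bp
  32→41: 9 bp
  41→52: 11 bp
  52→62: 10 bp
  62→75: 13 bp
  75→91: 16 bp
  91→102: 11 bp
  102→108: 6 bp
  108→114: 6 bp
  114→125: 11 bp
  125→133: 8 bp
  133→146: 13 bp
  146→173: 27 bp
  173→186: 13 bp
  186→189: 3 bp
  189→204: 15 bp
  204→6 (wrap): 212-204+6 = 14 bp

[3,6,6,7,8,9,9,10,10,11,11,11,13,13,13,14,15,16,27]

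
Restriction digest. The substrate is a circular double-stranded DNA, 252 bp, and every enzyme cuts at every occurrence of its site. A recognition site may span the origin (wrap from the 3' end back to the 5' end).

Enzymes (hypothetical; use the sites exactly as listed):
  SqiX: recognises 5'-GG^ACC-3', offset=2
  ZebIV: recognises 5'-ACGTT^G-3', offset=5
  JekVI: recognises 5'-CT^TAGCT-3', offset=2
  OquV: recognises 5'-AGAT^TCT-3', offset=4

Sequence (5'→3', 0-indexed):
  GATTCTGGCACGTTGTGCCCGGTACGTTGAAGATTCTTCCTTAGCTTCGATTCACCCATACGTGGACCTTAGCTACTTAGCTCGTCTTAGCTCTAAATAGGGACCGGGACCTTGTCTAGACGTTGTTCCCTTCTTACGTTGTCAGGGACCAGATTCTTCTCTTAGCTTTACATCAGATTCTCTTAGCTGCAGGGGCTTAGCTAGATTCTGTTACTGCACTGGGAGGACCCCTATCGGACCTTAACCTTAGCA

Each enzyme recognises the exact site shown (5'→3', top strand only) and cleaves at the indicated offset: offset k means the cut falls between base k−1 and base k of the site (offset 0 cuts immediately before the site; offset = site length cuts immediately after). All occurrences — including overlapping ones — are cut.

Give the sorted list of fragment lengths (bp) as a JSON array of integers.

[4,5,6,6,7,7,7,8,8,9,10,11,11,14,14,15,16,16,16,18,20,24]

Site scan:
  SqiX GGACC/2: at [63, 100, 106, 145, 224, 235] ⇒ [65, 102, 108, 147, 226, 237]
  ZebIV ACGTTG/5: at [9, 23, 119, 135] ⇒ [14, 28, 124, 140]
  JekVI CTTAGCT/2: at [39, 67, 75, 85, 160, 181, 195] ⇒ [41, 69, 77, 87, 162, 183, 197]
  OquV AGATTCT/4: at [30, 150, 174, 202, 251] ⇒ [3, 34, 154, 178, 206]

Pooled cuts: [3, 14, 28, 34, 41, 65, 69, 77, 87, 102, 108, 124, 140, 147, 154, 162, 178, 183, 197, 206, 226, 237]

Fragment lengths:
  3→14: 11 bp
  14→28: 14 bp
  28→34: 6 bp
  34→41: 7 bp
  41→65: 24 bp
  65→69: 4 bp
  69→77: 8 bp
  77→87: 10 bp
  87→102: 15 bp
  102→108: 6 bp
  108→124: 16 bp
  124→140: 16 bp
  140→147: 7 bp
  147→154: 7 bp
  154→162: 8 bp
  162→178: 16 bp
  178→183: 5 bp
  183→197: 14 bp
  197→206: 9 bp
  206→226: 20 bp
  226→237: 11 bp
  237→3 (wrap): 252-237+3 = 18 bp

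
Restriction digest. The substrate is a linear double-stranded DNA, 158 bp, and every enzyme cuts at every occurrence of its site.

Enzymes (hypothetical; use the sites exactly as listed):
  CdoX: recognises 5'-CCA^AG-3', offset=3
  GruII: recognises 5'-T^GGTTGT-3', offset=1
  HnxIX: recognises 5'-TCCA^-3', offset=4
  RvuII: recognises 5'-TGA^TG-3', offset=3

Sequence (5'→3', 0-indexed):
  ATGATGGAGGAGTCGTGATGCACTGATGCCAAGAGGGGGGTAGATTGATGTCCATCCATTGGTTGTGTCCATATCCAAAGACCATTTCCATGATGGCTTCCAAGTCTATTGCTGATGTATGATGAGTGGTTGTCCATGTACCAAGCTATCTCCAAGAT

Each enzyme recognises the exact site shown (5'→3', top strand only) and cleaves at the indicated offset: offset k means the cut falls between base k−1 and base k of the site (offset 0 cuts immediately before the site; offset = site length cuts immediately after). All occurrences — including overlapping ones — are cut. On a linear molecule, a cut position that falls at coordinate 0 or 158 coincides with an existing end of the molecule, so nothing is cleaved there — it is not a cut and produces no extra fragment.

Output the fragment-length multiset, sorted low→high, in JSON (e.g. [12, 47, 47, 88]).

[2,3,4,4,4,5,5,6,6,7,7,8,9,9,11,11,13,13,14,17]

Site scan:
  CdoX (CCAAG, off=3): starts [28, 99, 140, 151] → cuts [31, 102, 143, 154]
  GruII (TGGTTGT, off=1): starts [59, 126] → cuts [60, 127]
  HnxIX (TCCA, off=4): starts [50, 54, 67, 73, 86, 98, 132, 150] → cuts [54, 58, 71, 77, 90, 102, 136, 154]
  RvuII (TGATG, off=3): starts [1, 15, 23, 45, 90, 112, 119] → cuts [4, 18, 26, 48, 93, 115, 122]

All cut coordinates (distinct, sorted): [4, 18, 26, 31, 48, 54, 58, 60, 71, 77, 90, 93, 102, 115, 122, 127, 136, 143, 154]

Fragment lengths:
  [0,4): 4 bp
  [4,18): 14 bp
  [18,26): 8 bp
  [26,31): 5 bp
  [31,48): 17 bp
  [48,54): 6 bp
  [54,58): 4 bp
  [58,60): 2 bp
  [60,71): 11 bp
  [71,77): 6 bp
  [77,90): 13 bp
  [90,93): 3 bp
  [93,102): 9 bp
  [102,115): 13 bp
  [115,122): 7 bp
  [122,127): 5 bp
  [127,136): 9 bp
  [136,143): 7 bp
  [143,154): 11 bp
  [154,158): 4 bp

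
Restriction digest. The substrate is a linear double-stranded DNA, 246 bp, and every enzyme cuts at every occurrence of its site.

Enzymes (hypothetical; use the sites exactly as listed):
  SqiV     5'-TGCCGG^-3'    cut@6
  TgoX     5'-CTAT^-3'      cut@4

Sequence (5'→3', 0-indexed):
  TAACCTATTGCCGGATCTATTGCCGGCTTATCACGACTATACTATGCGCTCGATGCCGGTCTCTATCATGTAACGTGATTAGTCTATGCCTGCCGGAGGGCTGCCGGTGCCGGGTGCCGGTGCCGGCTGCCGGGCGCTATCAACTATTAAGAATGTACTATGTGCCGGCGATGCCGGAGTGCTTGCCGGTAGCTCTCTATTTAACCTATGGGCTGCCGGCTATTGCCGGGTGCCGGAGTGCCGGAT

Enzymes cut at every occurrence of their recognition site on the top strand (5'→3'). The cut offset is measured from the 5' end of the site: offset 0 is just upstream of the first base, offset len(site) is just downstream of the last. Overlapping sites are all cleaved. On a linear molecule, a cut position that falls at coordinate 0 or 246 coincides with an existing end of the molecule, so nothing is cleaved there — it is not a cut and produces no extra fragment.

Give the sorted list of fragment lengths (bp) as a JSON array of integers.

Per-enzyme occurrences:
  SqiV TGCCGG/6: at [8, 20, 53, 90, 101, 107, 114, 120, 127, 162, 171, 183, 213, 223, 230, 238] ⇒ [14, 26, 59, 96, 107, 113, 120, 126, 133, 168, 177, 189, 219, 229, 236, 244]
  TgoX CTAT/4: at [4, 16, 36, 41, 62, 83, 136, 143, 157, 196, 205, 219] ⇒ [8, 20, 40, 45, 66, 87, 140, 147, 161, 200, 209, 223]

All cut coordinates (distinct, sorted): [8, 14, 20, 26, 40, 45, 59, 66, 87, 96, 107, 113, 120, 126, 133, 140, 147, 161, 168, 177, 189, 200, 209, 219, 223, 229, 236, 244]

Fragments:
  [0,8): 8 bp
  [8,14): 6 bp
  [14,20): 6 bp
  [20,26): 6 bp
  [26,40): 14 bp
  [40,45): 5 bp
  [45,59): 14 bp
  [59,66): 7 bp
  [66,87): 21 bp
  [87,96): 9 bp
  [96,107): 11 bp
  [107,113): 6 bp
  [113,120): 7 bp
  [120,126): 6 bp
  [126,133): 7 bp
  [133,140): 7 bp
  [140,147): 7 bp
  [147,161): 14 bp
  [161,168): 7 bp
  [168,177): 9 bp
  [177,189): 12 bp
  [189,200): 11 bp
  [200,209): 9 bp
  [209,219): 10 bp
  [219,223): 4 bp
  [223,229): 6 bp
  [229,236): 7 bp
  [236,244): 8 bp
  [244,246): 2 bp

[2,4,5,6,6,6,6,6,6,7,7,7,7,7,7,7,8,8,9,9,9,10,11,11,12,14,14,14,21]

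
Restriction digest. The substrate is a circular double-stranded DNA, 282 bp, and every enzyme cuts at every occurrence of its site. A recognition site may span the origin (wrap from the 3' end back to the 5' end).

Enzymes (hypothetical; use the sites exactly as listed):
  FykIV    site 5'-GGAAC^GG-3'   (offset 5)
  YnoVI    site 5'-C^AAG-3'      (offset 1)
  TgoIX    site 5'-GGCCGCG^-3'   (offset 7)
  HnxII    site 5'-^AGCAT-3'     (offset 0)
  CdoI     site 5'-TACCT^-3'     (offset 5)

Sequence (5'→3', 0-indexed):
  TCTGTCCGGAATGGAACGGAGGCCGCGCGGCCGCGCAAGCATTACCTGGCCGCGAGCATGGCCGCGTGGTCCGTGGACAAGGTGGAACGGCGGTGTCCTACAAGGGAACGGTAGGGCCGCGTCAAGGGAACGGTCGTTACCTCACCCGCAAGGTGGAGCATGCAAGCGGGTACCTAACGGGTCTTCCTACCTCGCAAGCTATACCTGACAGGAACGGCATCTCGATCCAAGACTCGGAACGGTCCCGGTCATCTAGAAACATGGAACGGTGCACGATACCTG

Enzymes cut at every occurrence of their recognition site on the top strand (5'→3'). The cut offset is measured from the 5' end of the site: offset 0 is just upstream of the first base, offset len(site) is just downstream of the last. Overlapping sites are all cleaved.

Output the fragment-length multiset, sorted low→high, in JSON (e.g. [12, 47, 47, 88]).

[1,1,2,3,7,7,7,7,8,8,8,9,10,10,10,11,11,12,12,12,12,12,13,13,14,17,18,27]

Scan for sites:
  FykIV GGAACGG/5: at [12, 83, 104, 126, 210, 235, 262] ⇒ [17, 88, 109, 131, 215, 240, 267]
  YnoVI CAAG/1: at [35, 77, 100, 122, 148, 162, 194, 227] ⇒ [36, 78, 101, 123, 149, 163, 195, 228]
  TgoIX GGCCGCG/7: at [20, 28, 47, 59, 114] ⇒ [27, 35, 54, 66, 121]
  HnxII AGCAT/0: at [37, 54, 156] ⇒ [37, 54, 156]
  CdoI TACCT/5: at [42, 137, 170, 187, 201, 276] ⇒ [47, 142, 175, 192, 206, 281]

All cut coordinates (distinct, sorted): [17, 27, 35, 36, 37, 47, 54, 66, 78, 88, 101, 109, 121, 123, 131, 142, 149, 156, 163, 175, 192, 195, 206, 215, 228, 240, 267, 281]

Fragment lengths:
  17→27: 10 bp
  27→35: 8 bp
  35→36: 1 bp
  36→37: 1 bp
  37→47: 10 bp
  47→54: 7 bp
  54→66: 12 bp
  66→78: 12 bp
  78→88: 10 bp
  88→101: 13 bp
  101→109: 8 bp
  109→121: 12 bp
  121→123: 2 bp
  123→131: 8 bp
  131→142: 11 bp
  142→149: 7 bp
  149→156: 7 bp
  156→163: 7 bp
  163→175: 12 bp
  175→192: 17 bp
  192→195: 3 bp
  195→206: 11 bp
  206→215: 9 bp
  215→228: 13 bp
  228→240: 12 bp
  240→267: 27 bp
  267→281: 14 bp
  281→17 (wrap): 282-281+17 = 18 bp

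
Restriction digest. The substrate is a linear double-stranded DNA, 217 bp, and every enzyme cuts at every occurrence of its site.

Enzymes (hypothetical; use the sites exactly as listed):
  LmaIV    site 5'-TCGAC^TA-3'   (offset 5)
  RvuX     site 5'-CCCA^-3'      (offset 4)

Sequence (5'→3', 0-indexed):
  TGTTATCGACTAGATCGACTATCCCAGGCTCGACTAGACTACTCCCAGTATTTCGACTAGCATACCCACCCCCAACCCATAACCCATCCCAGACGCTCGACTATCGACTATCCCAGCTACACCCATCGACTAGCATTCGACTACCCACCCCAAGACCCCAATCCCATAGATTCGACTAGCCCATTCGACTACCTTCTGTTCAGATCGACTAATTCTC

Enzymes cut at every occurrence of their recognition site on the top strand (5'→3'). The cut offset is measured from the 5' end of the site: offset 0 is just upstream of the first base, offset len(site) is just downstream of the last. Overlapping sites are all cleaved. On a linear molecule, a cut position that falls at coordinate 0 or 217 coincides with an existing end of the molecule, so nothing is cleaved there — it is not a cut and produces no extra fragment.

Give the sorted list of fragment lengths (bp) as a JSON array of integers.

[5,5,5,5,6,6,6,6,7,7,7,7,7,8,8,8,9,10,10,10,10,10,11,11,13,20]

Site scan:
  LmaIV TCGACTA/5: at [5, 14, 29, 52, 96, 103, 125, 136, 171, 184, 204] ⇒ [10, 19, 34, 57, 101, 108, 130, 141, 176, 189, 209]
  RvuX CCCA/4: at [22, 43, 64, 70, 75, 82, 87, 111, 121, 143, 148, 156, 162, 179] ⇒ [26, 47, 68, 74, 79, 86, 91, 115, 125, 147, 152, 160, 166, 183]

Pooled cuts: [10, 19, 26, 34, 47, 57, 68, 74, 79, 86, 91, 101, 108, 115, 125, 130, 141, 147, 152, 160, 166, 176, 183, 189, 209]

Fragments:
  [0,10): 10 bp
  [10,19): 9 bp
  [19,26): 7 bp
  [26,34): 8 bp
  [34,47): 13 bp
  [47,57): 10 bp
  [57,68): 11 bp
  [68,74): 6 bp
  [74,79): 5 bp
  [79,86): 7 bp
  [86,91): 5 bp
  [91,101): 10 bp
  [101,108): 7 bp
  [108,115): 7 bp
  [115,125): 10 bp
  [125,130): 5 bp
  [130,141): 11 bp
  [141,147): 6 bp
  [147,152): 5 bp
  [152,160): 8 bp
  [160,166): 6 bp
  [166,176): 10 bp
  [176,183): 7 bp
  [183,189): 6 bp
  [189,209): 20 bp
  [209,217): 8 bp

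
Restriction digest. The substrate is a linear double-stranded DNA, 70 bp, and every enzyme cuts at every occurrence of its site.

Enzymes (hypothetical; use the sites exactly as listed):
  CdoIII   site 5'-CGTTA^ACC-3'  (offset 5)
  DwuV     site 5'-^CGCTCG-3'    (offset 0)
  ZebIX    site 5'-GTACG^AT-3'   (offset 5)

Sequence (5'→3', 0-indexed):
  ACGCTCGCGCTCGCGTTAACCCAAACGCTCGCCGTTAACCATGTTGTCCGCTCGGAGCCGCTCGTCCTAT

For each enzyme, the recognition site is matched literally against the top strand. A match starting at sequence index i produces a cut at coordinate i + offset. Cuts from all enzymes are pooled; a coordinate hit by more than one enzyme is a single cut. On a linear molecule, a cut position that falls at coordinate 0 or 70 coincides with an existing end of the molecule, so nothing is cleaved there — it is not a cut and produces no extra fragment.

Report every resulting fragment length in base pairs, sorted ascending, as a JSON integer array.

[1,6,7,10,11,11,12,12]

Per-enzyme occurrences:
  CdoIII (CGTTAACC, off=5): starts [13, 32] → cuts [18, 37]
  DwuV (CGCTCG, off=0): starts [1, 7, 25, 48, 58] → cuts [1, 7, 25, 48, 58]
  ZebIX (GTACGAT, off=5): no sites

Pooled cuts: [1, 7, 18, 25, 37, 48, 58]

Fragments:
  [0,1): 1 bp
  [1,7): 6 bp
  [7,18): 11 bp
  [18,25): 7 bp
  [25,37): 12 bp
  [37,48): 11 bp
  [48,58): 10 bp
  [58,70): 12 bp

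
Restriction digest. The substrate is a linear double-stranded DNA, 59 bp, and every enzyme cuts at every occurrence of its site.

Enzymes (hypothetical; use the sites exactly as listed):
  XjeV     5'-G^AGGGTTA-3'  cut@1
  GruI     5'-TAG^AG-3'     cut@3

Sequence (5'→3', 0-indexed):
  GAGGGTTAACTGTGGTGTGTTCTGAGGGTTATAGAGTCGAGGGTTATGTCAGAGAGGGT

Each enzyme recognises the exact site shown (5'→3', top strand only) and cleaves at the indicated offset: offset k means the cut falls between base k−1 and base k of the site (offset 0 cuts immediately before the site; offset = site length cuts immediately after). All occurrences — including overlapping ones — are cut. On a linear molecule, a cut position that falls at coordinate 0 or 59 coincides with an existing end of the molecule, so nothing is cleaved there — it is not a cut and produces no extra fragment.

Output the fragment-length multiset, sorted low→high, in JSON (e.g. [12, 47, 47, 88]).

[1,5,10,20,23]

Site scan:
  XjeV GAGGGTTA/1: at [0, 23, 38] ⇒ [1, 24, 39]
  GruI TAGAG/3: at [31] ⇒ [34]

All cut coordinates (distinct, sorted): [1, 24, 34, 39]

Fragments:
  [0,1): 1 bp
  [1,24): 23 bp
  [24,34): 10 bp
  [34,39): 5 bp
  [39,59): 20 bp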